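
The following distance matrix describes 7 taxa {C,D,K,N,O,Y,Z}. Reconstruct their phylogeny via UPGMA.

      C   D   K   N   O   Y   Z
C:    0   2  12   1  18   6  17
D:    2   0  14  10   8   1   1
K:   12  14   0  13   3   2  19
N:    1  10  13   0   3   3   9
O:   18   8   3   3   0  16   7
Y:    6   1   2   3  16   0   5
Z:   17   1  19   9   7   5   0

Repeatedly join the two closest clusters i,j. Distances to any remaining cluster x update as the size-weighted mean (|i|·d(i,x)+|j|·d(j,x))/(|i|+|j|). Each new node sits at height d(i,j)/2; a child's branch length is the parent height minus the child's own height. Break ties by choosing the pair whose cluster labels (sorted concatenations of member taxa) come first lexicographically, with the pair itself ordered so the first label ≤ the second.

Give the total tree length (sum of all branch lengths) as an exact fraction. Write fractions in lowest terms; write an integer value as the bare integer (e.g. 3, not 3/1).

1. join C+N (d=1) ⇒ CN; edges |C|=1/2, |N|=1/2
  updated: d(CN,D)=6, d(CN,K)=25/2, d(CN,O)=21/2, d(CN,Y)=9/2, d(CN,Z)=13
2. join D+Y (d=1) ⇒ DY; edges |D|=1/2, |Y|=1/2
  updated: d(CN,DY)=21/4, d(DY,K)=8, d(DY,O)=12, d(DY,Z)=3
3. join DY+Z (d=3) ⇒ DYZ; edges |DY|=1, |Z|=3/2
  updated: d(CN,DYZ)=47/6, d(DYZ,K)=35/3, d(DYZ,O)=31/3
4. join K+O (d=3) ⇒ KO; edges |K|=3/2, |O|=3/2
  updated: d(CN,KO)=23/2, d(DYZ,KO)=11
5. join CN+DYZ (d=47/6) ⇒ CDNYZ; edges |CN|=41/12, |DYZ|=29/12
  updated: d(CDNYZ,KO)=56/5
6. join CDNYZ+KO (d=56/5) ⇒ CDKNOYZ; edges |CDNYZ|=101/60, |KO|=41/10
final tree: (((C:1/2,N:1/2):41/12,((D:1/2,Y:1/2):1,Z:3/2):29/12):101/60,(K:3/2,O:3/2):41/10)
total length: 1147/60

1147/60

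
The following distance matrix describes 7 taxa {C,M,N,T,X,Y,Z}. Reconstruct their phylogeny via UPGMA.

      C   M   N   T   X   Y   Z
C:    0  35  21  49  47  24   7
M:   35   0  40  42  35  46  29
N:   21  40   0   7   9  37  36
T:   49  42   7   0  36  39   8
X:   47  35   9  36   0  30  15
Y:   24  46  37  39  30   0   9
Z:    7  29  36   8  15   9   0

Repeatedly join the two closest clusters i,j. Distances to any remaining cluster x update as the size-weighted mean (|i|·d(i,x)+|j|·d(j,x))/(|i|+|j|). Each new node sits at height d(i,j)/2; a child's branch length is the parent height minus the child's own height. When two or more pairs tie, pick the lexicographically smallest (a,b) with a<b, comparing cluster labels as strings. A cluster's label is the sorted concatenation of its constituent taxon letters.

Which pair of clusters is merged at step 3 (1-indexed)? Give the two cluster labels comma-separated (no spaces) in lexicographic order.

CZ,Y

step 1: merge (C,Z) at d=7; branch lengths C→7/2, Z→7/2; new cluster CZ
  updated: d(CZ,M)=32, d(CZ,N)=57/2, d(CZ,T)=57/2, d(CZ,X)=31, d(CZ,Y)=33/2
step 2: merge (N,T) at d=7; branch lengths N→7/2, T→7/2; new cluster NT
  updated: d(CZ,NT)=57/2, d(M,NT)=41, d(NT,X)=45/2, d(NT,Y)=38
step 3: merge (CZ,Y) at d=33/2; branch lengths CZ→19/4, Y→33/4; new cluster CYZ
  updated: d(CYZ,M)=110/3, d(CYZ,NT)=95/3, d(CYZ,X)=92/3
step 4: merge (NT,X) at d=45/2; branch lengths NT→31/4, X→45/4; new cluster NTX
  updated: d(CYZ,NTX)=94/3, d(M,NTX)=39
step 5: merge (CYZ,NTX) at d=94/3; branch lengths CYZ→89/12, NTX→53/12; new cluster CNTXYZ
  updated: d(CNTXYZ,M)=227/6
step 6: merge (CNTXYZ,M) at d=227/6; branch lengths CNTXYZ→13/4, M→227/12; new cluster CMNTXYZ
final tree: ((((C:7/2,Z:7/2):19/4,Y:33/4):89/12,((N:7/2,T:7/2):31/4,X:45/4):53/12):13/4,M:227/12)
total length: 80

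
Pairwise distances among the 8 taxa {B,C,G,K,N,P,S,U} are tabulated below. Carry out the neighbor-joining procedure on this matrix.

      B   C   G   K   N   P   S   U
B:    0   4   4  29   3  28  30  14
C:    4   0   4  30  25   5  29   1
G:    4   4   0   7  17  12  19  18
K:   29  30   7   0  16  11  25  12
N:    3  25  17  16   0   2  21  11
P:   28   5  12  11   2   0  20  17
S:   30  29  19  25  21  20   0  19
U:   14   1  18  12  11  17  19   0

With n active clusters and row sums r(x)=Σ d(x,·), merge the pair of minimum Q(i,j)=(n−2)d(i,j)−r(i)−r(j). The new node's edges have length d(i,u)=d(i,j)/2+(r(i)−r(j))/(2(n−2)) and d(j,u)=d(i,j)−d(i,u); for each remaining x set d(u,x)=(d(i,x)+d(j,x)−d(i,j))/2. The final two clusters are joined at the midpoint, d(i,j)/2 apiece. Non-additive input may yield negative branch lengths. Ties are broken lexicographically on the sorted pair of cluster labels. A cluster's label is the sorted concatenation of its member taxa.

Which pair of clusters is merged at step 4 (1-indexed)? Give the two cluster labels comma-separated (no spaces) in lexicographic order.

BN,CU

step 1: merge (B,N) at d=3, Q=-189; branch lengths B→35/12, N→1/12; new cluster BN
  updated: d(BN,C)=13, d(BN,G)=9, d(BN,K)=21, d(BN,P)=27/2, d(BN,S)=24, d(BN,U)=11
step 2: merge (C,U) at d=1, Q=-155; branch lengths C→9/10, U→1/10; new cluster CU
  updated: d(BN,CU)=23/2, d(CU,G)=21/2, d(CU,K)=41/2, d(CU,P)=21/2, d(CU,S)=47/2
step 3: merge (G,K) at d=7, Q=-114; branch lengths G→1/8, K→55/8; new cluster GK
  updated: d(BN,GK)=23/2, d(CU,GK)=12, d(GK,P)=8, d(GK,S)=37/2
step 4: merge (BN,CU) at d=23/2, Q=-167/2; branch lengths BN→25/4, CU→21/4; new cluster BCNU
  updated: d(BCNU,GK)=6, d(BCNU,P)=25/4, d(BCNU,S)=18
step 5: merge (BCNU,P) at d=25/4, Q=-52; branch lengths BCNU→17/8, P→33/8; new cluster BCNPU
  updated: d(BCNPU,GK)=31/8, d(BCNPU,S)=127/8
step 6: merge (BCNPU,GK) at d=31/8, Q=-153/4; branch lengths BCNPU→5/8, GK→13/4; new cluster BCGKNPU
  updated: d(BCGKNPU,S)=61/4
step 7: merge (BCGKNPU,S) at d=61/4; branch lengths BCGKNPU→61/8, S→61/8; new cluster BCGKNPSU
final tree: (((((B:35/12,N:1/12):25/4,(C:9/10,U:1/10):21/4):17/8,P:33/8):5/8,(G:1/8,K:55/8):13/4):61/8,S:61/8)
total length: 383/8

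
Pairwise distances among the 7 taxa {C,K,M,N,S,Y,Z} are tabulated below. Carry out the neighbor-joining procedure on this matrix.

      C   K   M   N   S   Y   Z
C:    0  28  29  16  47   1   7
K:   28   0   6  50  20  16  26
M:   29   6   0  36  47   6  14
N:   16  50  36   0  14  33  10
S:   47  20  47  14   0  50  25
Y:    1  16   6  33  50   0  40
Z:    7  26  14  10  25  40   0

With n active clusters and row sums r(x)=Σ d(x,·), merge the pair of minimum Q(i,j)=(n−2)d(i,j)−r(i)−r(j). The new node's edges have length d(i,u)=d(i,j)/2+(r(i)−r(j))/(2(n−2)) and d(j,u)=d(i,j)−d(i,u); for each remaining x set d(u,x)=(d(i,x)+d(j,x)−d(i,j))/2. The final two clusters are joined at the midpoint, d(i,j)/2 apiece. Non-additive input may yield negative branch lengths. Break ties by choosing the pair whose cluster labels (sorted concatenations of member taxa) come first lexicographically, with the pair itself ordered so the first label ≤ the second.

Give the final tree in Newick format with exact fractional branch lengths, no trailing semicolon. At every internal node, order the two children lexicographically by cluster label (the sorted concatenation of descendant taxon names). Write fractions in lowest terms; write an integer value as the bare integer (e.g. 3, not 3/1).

((((C:11/4,Y:-7/4):157/16,((N:13/5,S:57/5):153/16,Z:15/16):175/16):103/16,K:77/16):19/32,M:19/32)

step 1: merge (N,S) at d=14, Q=-292; branch lengths N→13/5, S→57/5; new cluster NS
  updated: d(C,NS)=49/2, d(K,NS)=28, d(M,NS)=69/2, d(NS,Y)=69/2, d(NS,Z)=21/2
step 2: merge (NS,Z) at d=21/2, Q=-375/2; branch lengths NS→153/16, Z→15/16; new cluster NSZ
  updated: d(C,NSZ)=21/2, d(K,NSZ)=87/4, d(M,NSZ)=19, d(NSZ,Y)=32
step 3: merge (C,Y) at d=1, Q=-241/2; branch lengths C→11/4, Y→-7/4; new cluster CY
  updated: d(CY,K)=43/2, d(CY,M)=17, d(CY,NSZ)=83/4
step 4: merge (CY,NSZ) at d=83/4, Q=-317/4; branch lengths CY→157/16, NSZ→175/16; new cluster CNSYZ
  updated: d(CNSYZ,K)=45/4, d(CNSYZ,M)=61/8
step 5: merge (CNSYZ,K) at d=45/4, Q=-199/8; branch lengths CNSYZ→103/16, K→77/16; new cluster CKNSYZ
  updated: d(CKNSYZ,M)=19/16
step 6: merge (CKNSYZ,M) at d=19/16; branch lengths CKNSYZ→19/32, M→19/32; new cluster CKMNSYZ
final tree: ((((C:11/4,Y:-7/4):157/16,((N:13/5,S:57/5):153/16,Z:15/16):175/16):103/16,K:77/16):19/32,M:19/32)
total length: 939/16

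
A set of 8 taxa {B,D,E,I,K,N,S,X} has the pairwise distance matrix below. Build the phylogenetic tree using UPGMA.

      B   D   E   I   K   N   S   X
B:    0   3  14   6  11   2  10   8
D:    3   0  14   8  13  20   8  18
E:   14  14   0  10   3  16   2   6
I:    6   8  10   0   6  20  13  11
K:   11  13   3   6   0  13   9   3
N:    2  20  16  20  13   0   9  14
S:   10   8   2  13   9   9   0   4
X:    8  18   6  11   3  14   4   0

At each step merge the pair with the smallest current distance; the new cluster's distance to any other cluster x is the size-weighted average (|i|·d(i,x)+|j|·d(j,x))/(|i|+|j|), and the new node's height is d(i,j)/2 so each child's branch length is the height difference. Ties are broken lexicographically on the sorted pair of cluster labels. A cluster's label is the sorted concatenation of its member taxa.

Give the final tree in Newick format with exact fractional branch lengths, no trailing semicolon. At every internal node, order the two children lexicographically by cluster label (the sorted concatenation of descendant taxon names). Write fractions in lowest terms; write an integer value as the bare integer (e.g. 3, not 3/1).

((B:1,N:1):5,((D:4,I:4):29/16,((E:1,S:1):7/4,(K:3/2,X:3/2):5/4):49/16):3/16)

step 1: merge (B,N) at d=2; branch lengths B→1, N→1; new cluster BN
  updated: d(BN,D)=23/2, d(BN,E)=15, d(BN,I)=13, d(BN,K)=12, d(BN,S)=19/2, d(BN,X)=11
step 2: merge (E,S) at d=2; branch lengths E→1, S→1; new cluster ES
  updated: d(BN,ES)=49/4, d(D,ES)=11, d(ES,I)=23/2, d(ES,K)=6, d(ES,X)=5
step 3: merge (K,X) at d=3; branch lengths K→3/2, X→3/2; new cluster KX
  updated: d(BN,KX)=23/2, d(D,KX)=31/2, d(ES,KX)=11/2, d(I,KX)=17/2
step 4: merge (ES,KX) at d=11/2; branch lengths ES→7/4, KX→5/4; new cluster EKSX
  updated: d(BN,EKSX)=95/8, d(D,EKSX)=53/4, d(EKSX,I)=10
step 5: merge (D,I) at d=8; branch lengths D→4, I→4; new cluster DI
  updated: d(BN,DI)=49/4, d(DI,EKSX)=93/8
step 6: merge (DI,EKSX) at d=93/8; branch lengths DI→29/16, EKSX→49/16; new cluster DEIKSX
  updated: d(BN,DEIKSX)=12
step 7: merge (BN,DEIKSX) at d=12; branch lengths BN→5, DEIKSX→3/16; new cluster BDEIKNSX
final tree: ((B:1,N:1):5,((D:4,I:4):29/16,((E:1,S:1):7/4,(K:3/2,X:3/2):5/4):49/16):3/16)
total length: 449/16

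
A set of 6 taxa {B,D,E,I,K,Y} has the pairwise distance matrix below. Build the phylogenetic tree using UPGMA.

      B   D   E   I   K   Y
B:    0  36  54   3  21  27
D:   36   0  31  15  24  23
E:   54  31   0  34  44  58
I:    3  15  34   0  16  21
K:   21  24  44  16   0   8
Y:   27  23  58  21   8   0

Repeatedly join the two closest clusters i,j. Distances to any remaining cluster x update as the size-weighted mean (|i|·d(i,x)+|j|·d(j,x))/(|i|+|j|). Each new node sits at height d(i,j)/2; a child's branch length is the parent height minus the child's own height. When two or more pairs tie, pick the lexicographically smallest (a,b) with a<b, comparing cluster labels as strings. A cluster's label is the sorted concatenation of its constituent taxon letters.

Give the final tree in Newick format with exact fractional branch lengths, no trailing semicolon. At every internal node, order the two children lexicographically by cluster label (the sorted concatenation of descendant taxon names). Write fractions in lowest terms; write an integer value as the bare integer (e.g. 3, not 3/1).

((((B:3/2,I:3/2):73/8,(K:4,Y:4):53/8):13/8,D:49/4):197/20,E:221/10)

iteration 1: select B,I (d=3); attach at lengths (3/2, 3/2); label the merged cluster BI
  updated: d(BI,D)=51/2, d(BI,E)=44, d(BI,K)=37/2, d(BI,Y)=24
iteration 2: select K,Y (d=8); attach at lengths (4, 4); label the merged cluster KY
  updated: d(BI,KY)=85/4, d(D,KY)=47/2, d(E,KY)=51
iteration 3: select BI,KY (d=85/4); attach at lengths (73/8, 53/8); label the merged cluster BIKY
  updated: d(BIKY,D)=49/2, d(BIKY,E)=95/2
iteration 4: select BIKY,D (d=49/2); attach at lengths (13/8, 49/4); label the merged cluster BDIKY
  updated: d(BDIKY,E)=221/5
iteration 5: select BDIKY,E (d=221/5); attach at lengths (197/20, 221/10); label the merged cluster BDEIKY
final tree: ((((B:3/2,I:3/2):73/8,(K:4,Y:4):53/8):13/8,D:49/4):197/20,E:221/10)
total length: 2903/40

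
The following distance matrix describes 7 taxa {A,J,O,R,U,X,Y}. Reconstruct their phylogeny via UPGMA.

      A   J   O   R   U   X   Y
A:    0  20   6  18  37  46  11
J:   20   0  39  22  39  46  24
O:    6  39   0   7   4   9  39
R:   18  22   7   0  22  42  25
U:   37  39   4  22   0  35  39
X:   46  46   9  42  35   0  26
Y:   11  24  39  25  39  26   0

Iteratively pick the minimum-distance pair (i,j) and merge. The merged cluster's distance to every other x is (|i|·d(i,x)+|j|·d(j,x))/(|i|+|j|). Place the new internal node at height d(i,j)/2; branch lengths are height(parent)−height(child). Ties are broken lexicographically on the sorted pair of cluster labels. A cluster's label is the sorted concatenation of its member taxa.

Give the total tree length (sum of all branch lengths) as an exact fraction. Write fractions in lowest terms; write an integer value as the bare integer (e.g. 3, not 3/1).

863/12

1. join O+U (d=4) ⇒ OU; edges |O|=2, |U|=2
  updated: d(A,OU)=43/2, d(J,OU)=39, d(OU,R)=29/2, d(OU,X)=22, d(OU,Y)=39
2. join A+Y (d=11) ⇒ AY; edges |A|=11/2, |Y|=11/2
  updated: d(AY,J)=22, d(AY,OU)=121/4, d(AY,R)=43/2, d(AY,X)=36
3. join OU+R (d=29/2) ⇒ ORU; edges |OU|=21/4, |R|=29/4
  updated: d(AY,ORU)=82/3, d(J,ORU)=100/3, d(ORU,X)=86/3
4. join AY+J (d=22) ⇒ AJY; edges |AY|=11/2, |J|=11
  updated: d(AJY,ORU)=88/3, d(AJY,X)=118/3
5. join ORU+X (d=86/3) ⇒ ORUX; edges |ORU|=85/12, |X|=43/3
  updated: d(AJY,ORUX)=191/6
6. join AJY+ORUX (d=191/6) ⇒ AJORUXY; edges |AJY|=59/12, |ORUX|=19/12
final tree: (((A:11/2,Y:11/2):11/2,J:11):59/12,(((O:2,U:2):21/4,R:29/4):85/12,X:43/3):19/12)
total length: 863/12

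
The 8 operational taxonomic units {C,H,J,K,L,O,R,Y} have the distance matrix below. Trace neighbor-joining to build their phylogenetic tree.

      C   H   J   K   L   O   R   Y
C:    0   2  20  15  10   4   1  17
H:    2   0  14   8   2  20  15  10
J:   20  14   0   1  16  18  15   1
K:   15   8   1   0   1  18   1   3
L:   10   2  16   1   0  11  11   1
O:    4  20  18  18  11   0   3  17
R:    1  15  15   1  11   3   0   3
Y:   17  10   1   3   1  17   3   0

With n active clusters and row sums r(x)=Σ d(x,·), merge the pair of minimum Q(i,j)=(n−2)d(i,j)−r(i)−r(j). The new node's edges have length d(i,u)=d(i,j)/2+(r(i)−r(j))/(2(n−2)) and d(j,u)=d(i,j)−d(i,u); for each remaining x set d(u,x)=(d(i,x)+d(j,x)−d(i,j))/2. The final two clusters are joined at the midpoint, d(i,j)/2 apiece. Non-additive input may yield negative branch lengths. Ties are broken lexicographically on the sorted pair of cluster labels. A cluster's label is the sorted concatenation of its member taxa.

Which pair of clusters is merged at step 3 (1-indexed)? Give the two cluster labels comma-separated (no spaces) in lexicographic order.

step 1: merge (C,O) at d=4, Q=-136; branch lengths C→1/6, O→23/6; new cluster CO
  updated: d(CO,H)=9, d(CO,J)=17, d(CO,K)=29/2, d(CO,L)=17/2, d(CO,R)=0, d(CO,Y)=15
step 2: merge (CO,R) at d=0, Q=-109; branch lengths CO→19/10, R→-19/10; new cluster COR
  updated: d(COR,H)=12, d(COR,J)=16, d(COR,K)=31/4, d(COR,L)=39/4, d(COR,Y)=9
step 3: merge (J,Y) at d=1, Q=-68; branch lengths J→7/2, Y→-5/2; new cluster JY
  updated: d(COR,JY)=12, d(H,JY)=23/2, d(JY,K)=3/2, d(JY,L)=8
step 4: merge (H,L) at d=2, Q=-193/4; branch lengths H→25/8, L→-9/8; new cluster HL
  updated: d(COR,HL)=79/8, d(HL,JY)=35/4, d(HL,K)=7/2
step 5: merge (COR,HL) at d=79/8, Q=-32; branch lengths COR→109/16, HL→49/16; new cluster CHLOR
  updated: d(CHLOR,JY)=87/16, d(CHLOR,K)=11/16
step 6: merge (CHLOR,JY) at d=87/16, Q=-61/8; branch lengths CHLOR→37/16, JY→25/8; new cluster CHJLORY
  updated: d(CHJLORY,K)=-13/8
step 7: merge (CHJLORY,K) at d=-13/8; branch lengths CHJLORY→-13/16, K→-13/16; new cluster CHJKLORY
final tree: (((((C:1/6,O:23/6):19/10,R:-19/10):109/16,(H:25/8,L:-9/8):49/16):37/16,(J:7/2,Y:-5/2):25/8):-13/16,K:-13/16)
total length: 331/16

J,Y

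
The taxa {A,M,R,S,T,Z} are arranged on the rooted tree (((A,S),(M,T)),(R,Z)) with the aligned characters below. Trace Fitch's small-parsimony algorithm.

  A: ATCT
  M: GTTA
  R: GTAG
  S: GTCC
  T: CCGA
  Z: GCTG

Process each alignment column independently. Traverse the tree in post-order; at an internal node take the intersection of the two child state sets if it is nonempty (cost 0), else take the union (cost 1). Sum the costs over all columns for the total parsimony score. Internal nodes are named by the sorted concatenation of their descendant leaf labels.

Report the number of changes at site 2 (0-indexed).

3

[col 0] AS: children A:{A}, S:{G} ∪→ {A,G}; cost 1
[col 0] MT: children M:{G}, T:{C} ∪→ {C,G}; cost 1
[col 0] AMST: children AS:{A,G}, MT:{C,G} ∩→ {G}; cost 0
[col 0] RZ: children R:{G}, Z:{G} ∩→ {G}; cost 0
[col 0] AMRSTZ: children AMST:{G}, RZ:{G} ∩→ {G}; cost 0
[col 1] AS: children A:{T}, S:{T} ∩→ {T}; cost 0
[col 1] MT: children M:{T}, T:{C} ∪→ {C,T}; cost 1
[col 1] AMST: children AS:{T}, MT:{C,T} ∩→ {T}; cost 0
[col 1] RZ: children R:{T}, Z:{C} ∪→ {C,T}; cost 1
[col 1] AMRSTZ: children AMST:{T}, RZ:{C,T} ∩→ {T}; cost 0
[col 2] AS: children A:{C}, S:{C} ∩→ {C}; cost 0
[col 2] MT: children M:{T}, T:{G} ∪→ {G,T}; cost 1
[col 2] AMST: children AS:{C}, MT:{G,T} ∪→ {C,G,T}; cost 1
[col 2] RZ: children R:{A}, Z:{T} ∪→ {A,T}; cost 1
[col 2] AMRSTZ: children AMST:{C,G,T}, RZ:{A,T} ∩→ {T}; cost 0
[col 3] AS: children A:{T}, S:{C} ∪→ {C,T}; cost 1
[col 3] MT: children M:{A}, T:{A} ∩→ {A}; cost 0
[col 3] AMST: children AS:{C,T}, MT:{A} ∪→ {A,C,T}; cost 1
[col 3] RZ: children R:{G}, Z:{G} ∩→ {G}; cost 0
[col 3] AMRSTZ: children AMST:{A,C,T}, RZ:{G} ∪→ {A,C,G,T}; cost 1
per-site changes: [2, 2, 3, 3]; total = 10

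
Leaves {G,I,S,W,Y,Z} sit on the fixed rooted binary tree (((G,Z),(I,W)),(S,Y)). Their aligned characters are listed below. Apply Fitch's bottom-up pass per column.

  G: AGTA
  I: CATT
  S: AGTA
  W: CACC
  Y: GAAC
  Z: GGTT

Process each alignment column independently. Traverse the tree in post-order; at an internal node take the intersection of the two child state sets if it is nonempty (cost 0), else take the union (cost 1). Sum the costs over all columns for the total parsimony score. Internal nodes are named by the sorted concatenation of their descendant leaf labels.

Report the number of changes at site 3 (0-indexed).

4

GZ@0: {A} ∪ {G} = {A,G} (union, +1)
IW@0: {C} ∩ {C} = {C} (intersection, +0)
GIWZ@0: {A,G} ∪ {C} = {A,C,G} (union, +1)
SY@0: {A} ∪ {G} = {A,G} (union, +1)
GISWYZ@0: {A,C,G} ∩ {A,G} = {A,G} (intersection, +0)
GZ@1: {G} ∩ {G} = {G} (intersection, +0)
IW@1: {A} ∩ {A} = {A} (intersection, +0)
GIWZ@1: {G} ∪ {A} = {A,G} (union, +1)
SY@1: {G} ∪ {A} = {A,G} (union, +1)
GISWYZ@1: {A,G} ∩ {A,G} = {A,G} (intersection, +0)
GZ@2: {T} ∩ {T} = {T} (intersection, +0)
IW@2: {T} ∪ {C} = {C,T} (union, +1)
GIWZ@2: {T} ∩ {C,T} = {T} (intersection, +0)
SY@2: {T} ∪ {A} = {A,T} (union, +1)
GISWYZ@2: {T} ∩ {A,T} = {T} (intersection, +0)
GZ@3: {A} ∪ {T} = {A,T} (union, +1)
IW@3: {T} ∪ {C} = {C,T} (union, +1)
GIWZ@3: {A,T} ∩ {C,T} = {T} (intersection, +0)
SY@3: {A} ∪ {C} = {A,C} (union, +1)
GISWYZ@3: {T} ∪ {A,C} = {A,C,T} (union, +1)
per-site changes: [3, 2, 2, 4]; total = 11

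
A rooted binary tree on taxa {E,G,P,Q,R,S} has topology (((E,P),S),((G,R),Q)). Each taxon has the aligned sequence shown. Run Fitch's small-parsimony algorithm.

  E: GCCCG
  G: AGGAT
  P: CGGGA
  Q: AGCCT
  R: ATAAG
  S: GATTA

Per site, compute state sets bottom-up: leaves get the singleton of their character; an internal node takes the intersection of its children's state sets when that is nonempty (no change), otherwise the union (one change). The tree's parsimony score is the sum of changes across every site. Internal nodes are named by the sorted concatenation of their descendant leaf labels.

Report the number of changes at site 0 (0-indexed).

2

EP@0: {G} ∪ {C} = {C,G} (union, +1)
EPS@0: {C,G} ∩ {G} = {G} (intersection, +0)
GR@0: {A} ∩ {A} = {A} (intersection, +0)
GQR@0: {A} ∩ {A} = {A} (intersection, +0)
EGPQRS@0: {G} ∪ {A} = {A,G} (union, +1)
EP@1: {C} ∪ {G} = {C,G} (union, +1)
EPS@1: {C,G} ∪ {A} = {A,C,G} (union, +1)
GR@1: {G} ∪ {T} = {G,T} (union, +1)
GQR@1: {G,T} ∩ {G} = {G} (intersection, +0)
EGPQRS@1: {A,C,G} ∩ {G} = {G} (intersection, +0)
EP@2: {C} ∪ {G} = {C,G} (union, +1)
EPS@2: {C,G} ∪ {T} = {C,G,T} (union, +1)
GR@2: {G} ∪ {A} = {A,G} (union, +1)
GQR@2: {A,G} ∪ {C} = {A,C,G} (union, +1)
EGPQRS@2: {C,G,T} ∩ {A,C,G} = {C,G} (intersection, +0)
EP@3: {C} ∪ {G} = {C,G} (union, +1)
EPS@3: {C,G} ∪ {T} = {C,G,T} (union, +1)
GR@3: {A} ∩ {A} = {A} (intersection, +0)
GQR@3: {A} ∪ {C} = {A,C} (union, +1)
EGPQRS@3: {C,G,T} ∩ {A,C} = {C} (intersection, +0)
EP@4: {G} ∪ {A} = {A,G} (union, +1)
EPS@4: {A,G} ∩ {A} = {A} (intersection, +0)
GR@4: {T} ∪ {G} = {G,T} (union, +1)
GQR@4: {G,T} ∩ {T} = {T} (intersection, +0)
EGPQRS@4: {A} ∪ {T} = {A,T} (union, +1)
per-site changes: [2, 3, 4, 3, 3]; total = 15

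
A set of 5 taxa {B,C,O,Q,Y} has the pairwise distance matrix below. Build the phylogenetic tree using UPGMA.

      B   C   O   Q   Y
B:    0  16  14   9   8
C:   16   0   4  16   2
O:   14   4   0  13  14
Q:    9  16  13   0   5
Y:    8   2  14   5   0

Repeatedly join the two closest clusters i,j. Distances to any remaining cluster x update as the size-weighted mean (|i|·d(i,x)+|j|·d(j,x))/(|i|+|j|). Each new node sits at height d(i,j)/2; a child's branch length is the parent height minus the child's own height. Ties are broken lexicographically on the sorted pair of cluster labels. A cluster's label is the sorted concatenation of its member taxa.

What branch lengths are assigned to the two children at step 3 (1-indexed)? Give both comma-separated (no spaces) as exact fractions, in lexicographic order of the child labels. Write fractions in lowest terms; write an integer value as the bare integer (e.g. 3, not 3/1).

7/2,9/2

iteration 1: select C,Y (d=2); attach at lengths (1, 1); label the merged cluster CY
  updated: d(B,CY)=12, d(CY,O)=9, d(CY,Q)=21/2
iteration 2: select B,Q (d=9); attach at lengths (9/2, 9/2); label the merged cluster BQ
  updated: d(BQ,CY)=45/4, d(BQ,O)=27/2
iteration 3: select CY,O (d=9); attach at lengths (7/2, 9/2); label the merged cluster COY
  updated: d(BQ,COY)=12
iteration 4: select BQ,COY (d=12); attach at lengths (3/2, 3/2); label the merged cluster BCOQY
final tree: ((B:9/2,Q:9/2):3/2,((C:1,Y:1):7/2,O:9/2):3/2)
total length: 22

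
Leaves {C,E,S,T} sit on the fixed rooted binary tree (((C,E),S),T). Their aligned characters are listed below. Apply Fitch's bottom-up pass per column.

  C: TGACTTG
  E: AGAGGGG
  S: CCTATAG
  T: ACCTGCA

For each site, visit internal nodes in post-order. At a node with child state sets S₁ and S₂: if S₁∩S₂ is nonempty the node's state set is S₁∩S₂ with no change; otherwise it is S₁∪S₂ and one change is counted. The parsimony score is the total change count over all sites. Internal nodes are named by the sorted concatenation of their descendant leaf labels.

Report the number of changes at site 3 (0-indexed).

3

CE@0: {T} ∪ {A} = {A,T} (union, +1)
CES@0: {A,T} ∪ {C} = {A,C,T} (union, +1)
CEST@0: {A,C,T} ∩ {A} = {A} (intersection, +0)
CE@1: {G} ∩ {G} = {G} (intersection, +0)
CES@1: {G} ∪ {C} = {C,G} (union, +1)
CEST@1: {C,G} ∩ {C} = {C} (intersection, +0)
CE@2: {A} ∩ {A} = {A} (intersection, +0)
CES@2: {A} ∪ {T} = {A,T} (union, +1)
CEST@2: {A,T} ∪ {C} = {A,C,T} (union, +1)
CE@3: {C} ∪ {G} = {C,G} (union, +1)
CES@3: {C,G} ∪ {A} = {A,C,G} (union, +1)
CEST@3: {A,C,G} ∪ {T} = {A,C,G,T} (union, +1)
CE@4: {T} ∪ {G} = {G,T} (union, +1)
CES@4: {G,T} ∩ {T} = {T} (intersection, +0)
CEST@4: {T} ∪ {G} = {G,T} (union, +1)
CE@5: {T} ∪ {G} = {G,T} (union, +1)
CES@5: {G,T} ∪ {A} = {A,G,T} (union, +1)
CEST@5: {A,G,T} ∪ {C} = {A,C,G,T} (union, +1)
CE@6: {G} ∩ {G} = {G} (intersection, +0)
CES@6: {G} ∩ {G} = {G} (intersection, +0)
CEST@6: {G} ∪ {A} = {A,G} (union, +1)
per-site changes: [2, 1, 2, 3, 2, 3, 1]; total = 14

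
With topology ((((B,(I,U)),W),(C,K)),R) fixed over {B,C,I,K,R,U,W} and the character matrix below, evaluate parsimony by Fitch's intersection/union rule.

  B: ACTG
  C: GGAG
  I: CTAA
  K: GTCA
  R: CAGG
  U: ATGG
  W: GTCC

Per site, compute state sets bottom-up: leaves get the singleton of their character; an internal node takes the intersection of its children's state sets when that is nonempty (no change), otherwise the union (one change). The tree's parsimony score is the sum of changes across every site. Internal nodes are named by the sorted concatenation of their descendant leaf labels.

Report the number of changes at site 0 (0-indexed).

IU@0: {C} ∪ {A} = {A,C} (union, +1)
BIU@0: {A} ∩ {A,C} = {A} (intersection, +0)
BIUW@0: {A} ∪ {G} = {A,G} (union, +1)
CK@0: {G} ∩ {G} = {G} (intersection, +0)
BCIKUW@0: {A,G} ∩ {G} = {G} (intersection, +0)
BCIKRUW@0: {G} ∪ {C} = {C,G} (union, +1)
IU@1: {T} ∩ {T} = {T} (intersection, +0)
BIU@1: {C} ∪ {T} = {C,T} (union, +1)
BIUW@1: {C,T} ∩ {T} = {T} (intersection, +0)
CK@1: {G} ∪ {T} = {G,T} (union, +1)
BCIKUW@1: {T} ∩ {G,T} = {T} (intersection, +0)
BCIKRUW@1: {T} ∪ {A} = {A,T} (union, +1)
IU@2: {A} ∪ {G} = {A,G} (union, +1)
BIU@2: {T} ∪ {A,G} = {A,G,T} (union, +1)
BIUW@2: {A,G,T} ∪ {C} = {A,C,G,T} (union, +1)
CK@2: {A} ∪ {C} = {A,C} (union, +1)
BCIKUW@2: {A,C,G,T} ∩ {A,C} = {A,C} (intersection, +0)
BCIKRUW@2: {A,C} ∪ {G} = {A,C,G} (union, +1)
IU@3: {A} ∪ {G} = {A,G} (union, +1)
BIU@3: {G} ∩ {A,G} = {G} (intersection, +0)
BIUW@3: {G} ∪ {C} = {C,G} (union, +1)
CK@3: {G} ∪ {A} = {A,G} (union, +1)
BCIKUW@3: {C,G} ∩ {A,G} = {G} (intersection, +0)
BCIKRUW@3: {G} ∩ {G} = {G} (intersection, +0)
per-site changes: [3, 3, 5, 3]; total = 14

3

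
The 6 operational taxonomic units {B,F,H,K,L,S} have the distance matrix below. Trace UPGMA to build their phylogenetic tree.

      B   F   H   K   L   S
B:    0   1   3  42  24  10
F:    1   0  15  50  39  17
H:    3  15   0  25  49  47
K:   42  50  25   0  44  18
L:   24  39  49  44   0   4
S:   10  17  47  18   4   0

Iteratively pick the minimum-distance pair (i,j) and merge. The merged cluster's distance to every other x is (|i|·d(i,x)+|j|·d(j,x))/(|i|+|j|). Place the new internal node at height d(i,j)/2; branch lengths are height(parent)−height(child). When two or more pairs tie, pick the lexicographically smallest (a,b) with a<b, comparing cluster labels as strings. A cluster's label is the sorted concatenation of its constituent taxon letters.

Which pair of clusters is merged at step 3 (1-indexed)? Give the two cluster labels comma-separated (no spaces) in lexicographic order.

BF,H

step 1: merge (B,F) at d=1; branch lengths B→1/2, F→1/2; new cluster BF
  updated: d(BF,H)=9, d(BF,K)=46, d(BF,L)=63/2, d(BF,S)=27/2
step 2: merge (L,S) at d=4; branch lengths L→2, S→2; new cluster LS
  updated: d(BF,LS)=45/2, d(H,LS)=48, d(K,LS)=31
step 3: merge (BF,H) at d=9; branch lengths BF→4, H→9/2; new cluster BFH
  updated: d(BFH,K)=39, d(BFH,LS)=31
step 4: merge (BFH,LS) at d=31; branch lengths BFH→11, LS→27/2; new cluster BFHLS
  updated: d(BFHLS,K)=179/5
step 5: merge (BFHLS,K) at d=179/5; branch lengths BFHLS→12/5, K→179/10; new cluster BFHKLS
final tree: ((((B:1/2,F:1/2):4,H:9/2):11,(L:2,S:2):27/2):12/5,K:179/10)
total length: 583/10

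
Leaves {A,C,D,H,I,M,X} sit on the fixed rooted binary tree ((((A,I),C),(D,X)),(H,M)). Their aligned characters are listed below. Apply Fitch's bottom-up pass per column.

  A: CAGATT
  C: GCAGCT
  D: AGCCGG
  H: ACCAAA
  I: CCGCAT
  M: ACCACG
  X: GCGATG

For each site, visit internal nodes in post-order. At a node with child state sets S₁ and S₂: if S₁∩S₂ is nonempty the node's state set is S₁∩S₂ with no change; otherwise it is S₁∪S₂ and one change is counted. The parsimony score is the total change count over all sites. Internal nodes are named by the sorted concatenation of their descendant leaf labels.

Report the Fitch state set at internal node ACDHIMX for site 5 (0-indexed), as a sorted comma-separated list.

AI@0: {C} ∩ {C} = {C} (intersection, +0)
ACI@0: {C} ∪ {G} = {C,G} (union, +1)
DX@0: {A} ∪ {G} = {A,G} (union, +1)
ACDIX@0: {C,G} ∩ {A,G} = {G} (intersection, +0)
HM@0: {A} ∩ {A} = {A} (intersection, +0)
ACDHIMX@0: {G} ∪ {A} = {A,G} (union, +1)
AI@1: {A} ∪ {C} = {A,C} (union, +1)
ACI@1: {A,C} ∩ {C} = {C} (intersection, +0)
DX@1: {G} ∪ {C} = {C,G} (union, +1)
ACDIX@1: {C} ∩ {C,G} = {C} (intersection, +0)
HM@1: {C} ∩ {C} = {C} (intersection, +0)
ACDHIMX@1: {C} ∩ {C} = {C} (intersection, +0)
AI@2: {G} ∩ {G} = {G} (intersection, +0)
ACI@2: {G} ∪ {A} = {A,G} (union, +1)
DX@2: {C} ∪ {G} = {C,G} (union, +1)
ACDIX@2: {A,G} ∩ {C,G} = {G} (intersection, +0)
HM@2: {C} ∩ {C} = {C} (intersection, +0)
ACDHIMX@2: {G} ∪ {C} = {C,G} (union, +1)
AI@3: {A} ∪ {C} = {A,C} (union, +1)
ACI@3: {A,C} ∪ {G} = {A,C,G} (union, +1)
DX@3: {C} ∪ {A} = {A,C} (union, +1)
ACDIX@3: {A,C,G} ∩ {A,C} = {A,C} (intersection, +0)
HM@3: {A} ∩ {A} = {A} (intersection, +0)
ACDHIMX@3: {A,C} ∩ {A} = {A} (intersection, +0)
AI@4: {T} ∪ {A} = {A,T} (union, +1)
ACI@4: {A,T} ∪ {C} = {A,C,T} (union, +1)
DX@4: {G} ∪ {T} = {G,T} (union, +1)
ACDIX@4: {A,C,T} ∩ {G,T} = {T} (intersection, +0)
HM@4: {A} ∪ {C} = {A,C} (union, +1)
ACDHIMX@4: {T} ∪ {A,C} = {A,C,T} (union, +1)
AI@5: {T} ∩ {T} = {T} (intersection, +0)
ACI@5: {T} ∩ {T} = {T} (intersection, +0)
DX@5: {G} ∩ {G} = {G} (intersection, +0)
ACDIX@5: {T} ∪ {G} = {G,T} (union, +1)
HM@5: {A} ∪ {G} = {A,G} (union, +1)
ACDHIMX@5: {G,T} ∩ {A,G} = {G} (intersection, +0)
per-site changes: [3, 2, 3, 3, 5, 2]; total = 18

G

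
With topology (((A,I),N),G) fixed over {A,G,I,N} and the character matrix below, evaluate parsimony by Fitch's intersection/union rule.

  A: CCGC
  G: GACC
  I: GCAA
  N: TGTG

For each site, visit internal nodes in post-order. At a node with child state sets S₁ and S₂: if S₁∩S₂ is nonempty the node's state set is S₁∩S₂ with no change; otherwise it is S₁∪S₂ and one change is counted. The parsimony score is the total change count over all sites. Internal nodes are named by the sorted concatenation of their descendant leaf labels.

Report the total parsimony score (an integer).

AI@0: {C} ∪ {G} = {C,G} (union, +1)
AIN@0: {C,G} ∪ {T} = {C,G,T} (union, +1)
AGIN@0: {C,G,T} ∩ {G} = {G} (intersection, +0)
AI@1: {C} ∩ {C} = {C} (intersection, +0)
AIN@1: {C} ∪ {G} = {C,G} (union, +1)
AGIN@1: {C,G} ∪ {A} = {A,C,G} (union, +1)
AI@2: {G} ∪ {A} = {A,G} (union, +1)
AIN@2: {A,G} ∪ {T} = {A,G,T} (union, +1)
AGIN@2: {A,G,T} ∪ {C} = {A,C,G,T} (union, +1)
AI@3: {C} ∪ {A} = {A,C} (union, +1)
AIN@3: {A,C} ∪ {G} = {A,C,G} (union, +1)
AGIN@3: {A,C,G} ∩ {C} = {C} (intersection, +0)
per-site changes: [2, 2, 3, 2]; total = 9

9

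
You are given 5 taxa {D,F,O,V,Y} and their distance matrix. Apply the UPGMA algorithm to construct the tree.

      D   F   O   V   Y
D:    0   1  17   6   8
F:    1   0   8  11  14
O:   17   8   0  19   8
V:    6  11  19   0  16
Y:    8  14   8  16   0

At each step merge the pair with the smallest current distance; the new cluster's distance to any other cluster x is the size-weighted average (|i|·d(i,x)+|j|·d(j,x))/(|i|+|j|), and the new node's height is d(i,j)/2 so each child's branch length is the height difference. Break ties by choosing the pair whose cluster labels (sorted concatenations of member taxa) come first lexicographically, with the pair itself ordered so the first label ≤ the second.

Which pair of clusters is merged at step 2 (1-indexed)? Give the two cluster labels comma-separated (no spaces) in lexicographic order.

iteration 1: select D,F (d=1); attach at lengths (1/2, 1/2); label the merged cluster DF
  updated: d(DF,O)=25/2, d(DF,V)=17/2, d(DF,Y)=11
iteration 2: select O,Y (d=8); attach at lengths (4, 4); label the merged cluster OY
  updated: d(DF,OY)=47/4, d(OY,V)=35/2
iteration 3: select DF,V (d=17/2); attach at lengths (15/4, 17/4); label the merged cluster DFV
  updated: d(DFV,OY)=41/3
iteration 4: select DFV,OY (d=41/3); attach at lengths (31/12, 17/6); label the merged cluster DFOVY
final tree: (((D:1/2,F:1/2):15/4,V:17/4):31/12,(O:4,Y:4):17/6)
total length: 269/12

O,Y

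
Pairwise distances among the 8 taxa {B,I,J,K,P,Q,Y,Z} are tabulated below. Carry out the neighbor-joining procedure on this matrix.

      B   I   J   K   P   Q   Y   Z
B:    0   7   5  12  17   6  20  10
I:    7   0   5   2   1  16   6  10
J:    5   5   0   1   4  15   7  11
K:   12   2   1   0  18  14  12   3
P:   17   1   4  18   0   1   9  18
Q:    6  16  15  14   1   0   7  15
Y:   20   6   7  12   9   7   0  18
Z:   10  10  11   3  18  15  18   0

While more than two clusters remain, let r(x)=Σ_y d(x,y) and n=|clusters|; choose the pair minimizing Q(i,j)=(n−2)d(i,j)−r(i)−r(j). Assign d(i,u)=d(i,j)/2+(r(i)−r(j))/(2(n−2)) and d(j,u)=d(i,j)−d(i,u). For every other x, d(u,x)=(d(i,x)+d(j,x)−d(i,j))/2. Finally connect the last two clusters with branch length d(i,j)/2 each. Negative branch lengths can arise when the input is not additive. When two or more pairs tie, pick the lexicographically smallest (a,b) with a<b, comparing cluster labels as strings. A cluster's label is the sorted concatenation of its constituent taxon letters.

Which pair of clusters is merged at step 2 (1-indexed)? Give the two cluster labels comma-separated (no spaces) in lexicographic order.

PQ,Y

1. join P+Q (d=1, Q=-136) ⇒ PQ; edges |P|=0, |Q|=1
  updated: d(B,PQ)=11, d(I,PQ)=8, d(J,PQ)=9, d(K,PQ)=31/2, d(PQ,Y)=15/2, d(PQ,Z)=16
2. join PQ+Y (d=15/2, Q=-100) ⇒ PQY; edges |PQ|=17/5, |Y|=41/10
  updated: d(B,PQY)=47/4, d(I,PQY)=13/4, d(J,PQY)=17/4, d(K,PQY)=10, d(PQY,Z)=53/4
3. join K+Z (d=3, Q=-253/4) ⇒ KZ; edges |K|=-29/32, |Z|=125/32
  updated: d(B,KZ)=19/2, d(I,KZ)=9/2, d(J,KZ)=9/2, d(KZ,PQY)=81/8
4. join I+PQY (d=13/4, Q=-315/8) ⇒ IPQY; edges |I|=1/48, |PQY|=155/48
  updated: d(B,IPQY)=31/4, d(IPQY,J)=3, d(IPQY,KZ)=91/16
5. join B+J (d=5, Q=-99/4) ⇒ BJ; edges |B|=79/16, |J|=1/16
  updated: d(BJ,IPQY)=23/8, d(BJ,KZ)=9/2
6. join BJ+IPQY (d=23/8, Q=-209/16) ⇒ BIJPQY; edges |BJ|=27/32, |IPQY|=65/32
  updated: d(BIJPQY,KZ)=117/32
7. join BIJPQY+KZ (d=117/32) ⇒ BIJKPQYZ; edges |BIJPQY|=117/64, |KZ|=117/64
final tree: (((B:79/16,J:1/16):27/32,(I:1/48,((P:0,Q:1):17/5,Y:41/10):155/48):65/32):117/64,(K:-29/32,Z:125/32):117/64)
total length: 841/32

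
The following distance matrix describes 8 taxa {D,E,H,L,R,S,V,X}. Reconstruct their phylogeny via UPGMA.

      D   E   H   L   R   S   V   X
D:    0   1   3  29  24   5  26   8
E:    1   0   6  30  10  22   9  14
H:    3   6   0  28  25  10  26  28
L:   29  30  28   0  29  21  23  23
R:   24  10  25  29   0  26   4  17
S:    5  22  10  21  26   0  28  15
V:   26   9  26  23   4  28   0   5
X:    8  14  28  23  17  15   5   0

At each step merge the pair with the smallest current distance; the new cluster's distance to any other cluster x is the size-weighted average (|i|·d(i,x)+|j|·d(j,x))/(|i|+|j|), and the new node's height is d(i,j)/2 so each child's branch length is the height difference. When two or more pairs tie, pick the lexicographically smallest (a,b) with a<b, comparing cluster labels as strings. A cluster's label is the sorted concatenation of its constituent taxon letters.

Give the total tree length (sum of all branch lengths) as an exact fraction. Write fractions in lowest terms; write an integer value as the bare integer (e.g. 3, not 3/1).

1. join D+E (d=1) ⇒ DE; edges |D|=1/2, |E|=1/2
  updated: d(DE,H)=9/2, d(DE,L)=59/2, d(DE,R)=17, d(DE,S)=27/2, d(DE,V)=35/2, d(DE,X)=11
2. join R+V (d=4) ⇒ RV; edges |R|=2, |V|=2
  updated: d(DE,RV)=69/4, d(H,RV)=51/2, d(L,RV)=26, d(RV,S)=27, d(RV,X)=11
3. join DE+H (d=9/2) ⇒ DEH; edges |DE|=7/4, |H|=9/4
  updated: d(DEH,L)=29, d(DEH,RV)=20, d(DEH,S)=37/3, d(DEH,X)=50/3
4. join RV+X (d=11) ⇒ RVX; edges |RV|=7/2, |X|=11/2
  updated: d(DEH,RVX)=170/9, d(L,RVX)=25, d(RVX,S)=23
5. join DEH+S (d=37/3) ⇒ DEHS; edges |DEH|=47/12, |S|=37/6
  updated: d(DEHS,L)=27, d(DEHS,RVX)=239/12
6. join DEHS+RVX (d=239/12) ⇒ DEHRSVX; edges |DEHS|=91/24, |RVX|=107/24
  updated: d(DEHRSVX,L)=183/7
7. join DEHRSVX+L (d=183/7) ⇒ DEHLRSVX; edges |DEHRSVX|=523/168, |L|=183/14
final tree: (((((D:1/2,E:1/2):7/4,H:9/4):47/12,S:37/6):91/24,((R:2,V:2):7/2,X:11/2):107/24):523/168,L:183/14)
total length: 2941/56

2941/56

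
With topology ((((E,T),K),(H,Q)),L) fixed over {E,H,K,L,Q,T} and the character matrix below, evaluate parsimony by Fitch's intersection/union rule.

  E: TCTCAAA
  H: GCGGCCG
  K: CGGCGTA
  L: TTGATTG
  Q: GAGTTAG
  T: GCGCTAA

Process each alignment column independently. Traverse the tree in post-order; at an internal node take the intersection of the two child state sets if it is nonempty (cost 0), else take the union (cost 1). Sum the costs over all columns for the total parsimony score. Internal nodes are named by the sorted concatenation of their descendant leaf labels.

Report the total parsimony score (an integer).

site 0, node ET: E={T} ∪ T={G} → {G,T} (+1)
site 0, node EKT: ET={G,T} ∪ K={C} → {C,G,T} (+1)
site 0, node HQ: H={G} ∩ Q={G} → {G} (+0)
site 0, node EHKQT: EKT={C,G,T} ∩ HQ={G} → {G} (+0)
site 0, node EHKLQT: EHKQT={G} ∪ L={T} → {G,T} (+1)
site 1, node ET: E={C} ∩ T={C} → {C} (+0)
site 1, node EKT: ET={C} ∪ K={G} → {C,G} (+1)
site 1, node HQ: H={C} ∪ Q={A} → {A,C} (+1)
site 1, node EHKQT: EKT={C,G} ∩ HQ={A,C} → {C} (+0)
site 1, node EHKLQT: EHKQT={C} ∪ L={T} → {C,T} (+1)
site 2, node ET: E={T} ∪ T={G} → {G,T} (+1)
site 2, node EKT: ET={G,T} ∩ K={G} → {G} (+0)
site 2, node HQ: H={G} ∩ Q={G} → {G} (+0)
site 2, node EHKQT: EKT={G} ∩ HQ={G} → {G} (+0)
site 2, node EHKLQT: EHKQT={G} ∩ L={G} → {G} (+0)
site 3, node ET: E={C} ∩ T={C} → {C} (+0)
site 3, node EKT: ET={C} ∩ K={C} → {C} (+0)
site 3, node HQ: H={G} ∪ Q={T} → {G,T} (+1)
site 3, node EHKQT: EKT={C} ∪ HQ={G,T} → {C,G,T} (+1)
site 3, node EHKLQT: EHKQT={C,G,T} ∪ L={A} → {A,C,G,T} (+1)
site 4, node ET: E={A} ∪ T={T} → {A,T} (+1)
site 4, node EKT: ET={A,T} ∪ K={G} → {A,G,T} (+1)
site 4, node HQ: H={C} ∪ Q={T} → {C,T} (+1)
site 4, node EHKQT: EKT={A,G,T} ∩ HQ={C,T} → {T} (+0)
site 4, node EHKLQT: EHKQT={T} ∩ L={T} → {T} (+0)
site 5, node ET: E={A} ∩ T={A} → {A} (+0)
site 5, node EKT: ET={A} ∪ K={T} → {A,T} (+1)
site 5, node HQ: H={C} ∪ Q={A} → {A,C} (+1)
site 5, node EHKQT: EKT={A,T} ∩ HQ={A,C} → {A} (+0)
site 5, node EHKLQT: EHKQT={A} ∪ L={T} → {A,T} (+1)
site 6, node ET: E={A} ∩ T={A} → {A} (+0)
site 6, node EKT: ET={A} ∩ K={A} → {A} (+0)
site 6, node HQ: H={G} ∩ Q={G} → {G} (+0)
site 6, node EHKQT: EKT={A} ∪ HQ={G} → {A,G} (+1)
site 6, node EHKLQT: EHKQT={A,G} ∩ L={G} → {G} (+0)
per-site changes: [3, 3, 1, 3, 3, 3, 1]; total = 17

17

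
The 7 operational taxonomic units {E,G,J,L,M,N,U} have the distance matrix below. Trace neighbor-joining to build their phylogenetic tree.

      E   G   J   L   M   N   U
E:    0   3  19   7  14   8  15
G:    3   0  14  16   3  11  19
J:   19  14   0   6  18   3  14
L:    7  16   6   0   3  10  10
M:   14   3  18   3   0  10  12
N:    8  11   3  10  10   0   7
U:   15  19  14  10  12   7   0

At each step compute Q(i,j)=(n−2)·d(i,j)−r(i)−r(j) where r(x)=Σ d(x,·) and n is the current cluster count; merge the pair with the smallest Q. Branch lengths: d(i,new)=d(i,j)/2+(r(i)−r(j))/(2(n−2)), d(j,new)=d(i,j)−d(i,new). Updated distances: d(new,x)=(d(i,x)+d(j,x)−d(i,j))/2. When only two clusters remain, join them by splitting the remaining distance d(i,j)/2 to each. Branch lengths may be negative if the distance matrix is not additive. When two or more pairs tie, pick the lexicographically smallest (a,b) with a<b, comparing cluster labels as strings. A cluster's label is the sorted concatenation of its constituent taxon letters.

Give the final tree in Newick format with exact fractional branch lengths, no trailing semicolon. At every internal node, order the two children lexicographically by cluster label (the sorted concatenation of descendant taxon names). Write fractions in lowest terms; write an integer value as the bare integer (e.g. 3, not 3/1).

iteration 1: select E,G (d=3, Q=-117); attach at lengths (3/2, 3/2); label the merged cluster EG
  updated: d(EG,J)=15, d(EG,L)=10, d(EG,M)=7, d(EG,N)=8, d(EG,U)=31/2
iteration 2: select J,N (d=3, Q=-82); attach at lengths (15/4, -3/4); label the merged cluster JN
  updated: d(EG,JN)=10, d(JN,L)=13/2, d(JN,M)=25/2, d(JN,U)=9
iteration 3: select JN,U (d=9, Q=-115/2); attach at lengths (37/12, 71/12); label the merged cluster JNU
  updated: d(EG,JNU)=33/4, d(JNU,L)=15/4, d(JNU,M)=31/4
iteration 4: select EG,M (d=7, Q=-29); attach at lengths (43/8, 13/8); label the merged cluster EGM
  updated: d(EGM,JNU)=9/2, d(EGM,L)=3
iteration 5: select EGM,JNU (d=9/2, Q=-45/4); attach at lengths (15/8, 21/8); label the merged cluster EGJMNU
  updated: d(EGJMNU,L)=9/8
iteration 6: select EGJMNU,L (d=9/8); attach at lengths (9/16, 9/16); label the merged cluster EGJLMNU
final tree: ((((E:3/2,G:3/2):43/8,M:13/8):15/8,((J:15/4,N:-3/4):37/12,U:71/12):21/8):9/16,L:9/16)
total length: 221/8

((((E:3/2,G:3/2):43/8,M:13/8):15/8,((J:15/4,N:-3/4):37/12,U:71/12):21/8):9/16,L:9/16)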